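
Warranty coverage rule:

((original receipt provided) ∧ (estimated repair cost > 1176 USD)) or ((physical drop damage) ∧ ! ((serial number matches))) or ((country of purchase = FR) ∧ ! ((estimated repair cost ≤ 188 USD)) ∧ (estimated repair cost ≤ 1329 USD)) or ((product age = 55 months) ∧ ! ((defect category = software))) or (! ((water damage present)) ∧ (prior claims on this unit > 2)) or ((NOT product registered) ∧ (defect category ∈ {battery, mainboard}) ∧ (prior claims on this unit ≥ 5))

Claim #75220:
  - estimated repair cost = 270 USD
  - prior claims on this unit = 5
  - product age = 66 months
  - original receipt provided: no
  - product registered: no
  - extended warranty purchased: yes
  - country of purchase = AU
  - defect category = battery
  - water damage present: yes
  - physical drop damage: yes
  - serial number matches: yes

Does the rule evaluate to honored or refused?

Atomic conditions:
  original receipt provided: no → false
  estimated repair cost > 1176 USD: 270 > 1176 is false
  physical drop damage: yes → true
  serial number matches: yes → true
  country of purchase = FR: AU == FR is false
  estimated repair cost ≤ 188 USD: 270 ≤ 188 is false
  estimated repair cost ≤ 1329 USD: 270 ≤ 1329 is true
  product age = 55 months: 66 == 55 is false
  defect category = software: battery == software is false
  water damage present: yes → true
  prior claims on this unit > 2: 5 > 2 is true
  NOT product registered: no → true
  defect category ∈ {battery, mainboard}: battery is in the set → true
  prior claims on this unit ≥ 5: 5 ≥ 5 is true
Combine:
[1] false AND false = false
[2.2] NOT true = false
[2] true AND false = false
[3.2] NOT false = true
[3] false AND true AND true = false
[4.2] NOT false = true
[4] false AND true = false
[5.1] NOT true = false
[5] false AND true = false
[6] true AND true AND true = true
[root] false OR false OR false OR false OR false OR true = true
Overall: true → honored

Honored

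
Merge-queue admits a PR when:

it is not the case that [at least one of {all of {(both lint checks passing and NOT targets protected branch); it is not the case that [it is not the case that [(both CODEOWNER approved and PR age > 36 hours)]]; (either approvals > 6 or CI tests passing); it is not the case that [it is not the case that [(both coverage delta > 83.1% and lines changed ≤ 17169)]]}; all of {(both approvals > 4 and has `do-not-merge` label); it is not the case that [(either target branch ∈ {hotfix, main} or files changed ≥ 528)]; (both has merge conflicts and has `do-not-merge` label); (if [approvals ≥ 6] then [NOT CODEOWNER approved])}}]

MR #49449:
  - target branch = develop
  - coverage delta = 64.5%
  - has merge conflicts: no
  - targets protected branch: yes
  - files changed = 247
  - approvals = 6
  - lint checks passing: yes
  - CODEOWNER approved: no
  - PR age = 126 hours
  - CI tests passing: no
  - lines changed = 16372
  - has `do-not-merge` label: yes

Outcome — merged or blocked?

Merged

Atomic conditions:
  lint checks passing: yes → true
  NOT targets protected branch: yes → false
  CODEOWNER approved: no → false
  PR age > 36 hours: 126 > 36 is true
  approvals > 6: 6 > 6 is false
  CI tests passing: no → false
  coverage delta > 83.1%: 64.5 > 83.1 is false
  lines changed ≤ 17169: 16372 ≤ 17169 is true
  approvals > 4: 6 > 4 is true
  has `do-not-merge` label: yes → true
  target branch ∈ {hotfix, main}: develop is not in the set → false
  files changed ≥ 528: 247 ≥ 528 is false
  has merge conflicts: no → false
  approvals ≥ 6: 6 ≥ 6 is true
  NOT CODEOWNER approved: no → true
Combine:
[1.1.1] true AND false = false
[1.1.2.1.1] false AND true = false
[1.1.2.1] NOT false = true
[1.1.2] NOT true = false
[1.1.3] false OR false = false
[1.1.4.1.1] false AND true = false
[1.1.4.1] NOT false = true
[1.1.4] NOT true = false
[1.1] false AND false AND false AND false = false
[1.2.1] true AND true = true
[1.2.2.1] false OR false = false
[1.2.2] NOT false = true
[1.2.3] false AND true = false
[1.2.4] true → true = true
[1.2] true AND true AND false AND true = false
[1] false OR false = false
[root] NOT false = true
Overall: true → merged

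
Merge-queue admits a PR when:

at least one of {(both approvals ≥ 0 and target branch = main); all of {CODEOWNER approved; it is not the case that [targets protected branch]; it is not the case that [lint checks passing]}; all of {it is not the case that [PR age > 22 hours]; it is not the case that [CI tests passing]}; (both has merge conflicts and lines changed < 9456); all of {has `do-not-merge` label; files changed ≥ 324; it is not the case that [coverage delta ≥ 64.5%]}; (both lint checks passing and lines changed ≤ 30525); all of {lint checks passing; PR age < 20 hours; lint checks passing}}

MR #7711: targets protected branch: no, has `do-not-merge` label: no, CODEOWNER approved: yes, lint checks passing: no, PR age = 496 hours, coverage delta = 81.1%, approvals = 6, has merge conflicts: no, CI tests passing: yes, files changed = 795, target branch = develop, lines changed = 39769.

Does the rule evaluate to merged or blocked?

Atomic conditions:
  approvals ≥ 0: 6 ≥ 0 is true
  target branch = main: develop == main is false
  CODEOWNER approved: yes → true
  targets protected branch: no → false
  lint checks passing: no → false
  PR age > 22 hours: 496 > 22 is true
  CI tests passing: yes → true
  has merge conflicts: no → false
  lines changed < 9456: 39769 < 9456 is false
  has `do-not-merge` label: no → false
  files changed ≥ 324: 795 ≥ 324 is true
  coverage delta ≥ 64.5%: 81.1 ≥ 64.5 is true
  lines changed ≤ 30525: 39769 ≤ 30525 is false
  PR age < 20 hours: 496 < 20 is false
Combine:
[1] true AND false = false
[2.2] NOT false = true
[2.3] NOT false = true
[2] true AND true AND true = true
[3.1] NOT true = false
[3.2] NOT true = false
[3] false AND false = false
[4] false AND false = false
[5.3] NOT true = false
[5] false AND true AND false = false
[6] false AND false = false
[7] false AND false AND false = false
[root] false OR true OR false OR false OR false OR false OR false = true
Overall: true → merged

Merged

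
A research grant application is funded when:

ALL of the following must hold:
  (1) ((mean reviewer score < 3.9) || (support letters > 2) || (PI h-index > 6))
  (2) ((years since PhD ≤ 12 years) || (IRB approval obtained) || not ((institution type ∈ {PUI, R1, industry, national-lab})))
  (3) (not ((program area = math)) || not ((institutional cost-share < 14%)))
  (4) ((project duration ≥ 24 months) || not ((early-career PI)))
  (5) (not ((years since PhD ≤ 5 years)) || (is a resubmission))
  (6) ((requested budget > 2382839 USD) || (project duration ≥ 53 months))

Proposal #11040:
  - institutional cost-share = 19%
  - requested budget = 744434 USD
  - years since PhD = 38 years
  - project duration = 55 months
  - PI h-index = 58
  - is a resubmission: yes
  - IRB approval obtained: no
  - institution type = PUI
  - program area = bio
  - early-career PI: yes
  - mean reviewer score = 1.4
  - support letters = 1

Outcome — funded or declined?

Declined

Atomic conditions:
  mean reviewer score < 3.9: 1.4 < 3.9 is true
  support letters > 2: 1 > 2 is false
  PI h-index > 6: 58 > 6 is true
  years since PhD ≤ 12 years: 38 ≤ 12 is false
  IRB approval obtained: no → false
  institution type ∈ {PUI, R1, industry, national-lab}: PUI is in the set → true
  program area = math: bio == math is false
  institutional cost-share < 14%: 19 < 14 is false
  project duration ≥ 24 months: 55 ≥ 24 is true
  early-career PI: yes → true
  years since PhD ≤ 5 years: 38 ≤ 5 is false
  is a resubmission: yes → true
  requested budget > 2382839 USD: 744434 > 2382839 is false
  project duration ≥ 53 months: 55 ≥ 53 is true
Combine:
[1] true OR false OR true = true
[2.3] NOT true = false
[2] false OR false OR false = false
[3.1] NOT false = true
[3.2] NOT false = true
[3] true OR true = true
[4.2] NOT true = false
[4] true OR false = true
[5.1] NOT false = true
[5] true OR true = true
[6] false OR true = true
[root] true AND false AND true AND true AND true AND true = false
Overall: false → declined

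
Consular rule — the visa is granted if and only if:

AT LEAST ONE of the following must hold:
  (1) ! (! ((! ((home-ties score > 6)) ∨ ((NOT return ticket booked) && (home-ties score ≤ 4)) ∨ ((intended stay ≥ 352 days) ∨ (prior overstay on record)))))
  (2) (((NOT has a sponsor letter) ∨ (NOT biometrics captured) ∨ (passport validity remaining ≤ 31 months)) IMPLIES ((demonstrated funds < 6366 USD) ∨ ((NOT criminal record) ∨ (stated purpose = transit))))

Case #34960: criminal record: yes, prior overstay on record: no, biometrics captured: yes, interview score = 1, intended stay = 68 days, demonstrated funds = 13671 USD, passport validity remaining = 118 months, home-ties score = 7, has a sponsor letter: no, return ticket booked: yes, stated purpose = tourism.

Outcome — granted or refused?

Refused

Atomic conditions:
  home-ties score > 6: 7 > 6 is true
  NOT return ticket booked: yes → false
  home-ties score ≤ 4: 7 ≤ 4 is false
  intended stay ≥ 352 days: 68 ≥ 352 is false
  prior overstay on record: no → false
  NOT has a sponsor letter: no → true
  NOT biometrics captured: yes → false
  passport validity remaining ≤ 31 months: 118 ≤ 31 is false
  demonstrated funds < 6366 USD: 13671 < 6366 is false
  NOT criminal record: yes → false
  stated purpose = transit: tourism == transit is false
Combine:
[1.1.1.1] NOT true = false
[1.1.1.2] false AND false = false
[1.1.1.3] false OR false = false
[1.1.1] false OR false OR false = false
[1.1] NOT false = true
[1] NOT true = false
[2.1] true OR false OR false = true
[2.2.2] false OR false = false
[2.2] false OR false = false
[2] true → false = false
[root] false OR false = false
Overall: false → refused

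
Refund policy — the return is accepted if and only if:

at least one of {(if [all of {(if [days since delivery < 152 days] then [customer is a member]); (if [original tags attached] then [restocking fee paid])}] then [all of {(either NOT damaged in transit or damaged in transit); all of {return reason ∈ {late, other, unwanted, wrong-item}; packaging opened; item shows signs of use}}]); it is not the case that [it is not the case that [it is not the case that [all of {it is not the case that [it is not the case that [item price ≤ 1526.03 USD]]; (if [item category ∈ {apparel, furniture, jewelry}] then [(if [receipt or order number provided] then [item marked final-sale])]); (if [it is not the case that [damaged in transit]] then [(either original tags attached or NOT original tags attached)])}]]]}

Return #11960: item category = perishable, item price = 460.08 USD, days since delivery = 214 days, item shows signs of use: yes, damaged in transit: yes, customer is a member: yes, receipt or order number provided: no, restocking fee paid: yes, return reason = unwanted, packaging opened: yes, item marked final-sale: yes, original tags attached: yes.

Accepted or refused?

Accepted

Atomic conditions:
  days since delivery < 152 days: 214 < 152 is false
  customer is a member: yes → true
  original tags attached: yes → true
  restocking fee paid: yes → true
  NOT damaged in transit: yes → false
  damaged in transit: yes → true
  return reason ∈ {late, other, unwanted, wrong-item}: unwanted is in the set → true
  packaging opened: yes → true
  item shows signs of use: yes → true
  item price ≤ 1526.03 USD: 460.08 ≤ 1526.03 is true
  item category ∈ {apparel, furniture, jewelry}: perishable is not in the set → false
  receipt or order number provided: no → false
  item marked final-sale: yes → true
  NOT original tags attached: yes → false
Combine:
[1.1.1] false → true (antecedent false ⇒ implication holds) = true
[1.1.2] true → true = true
[1.1] true AND true = true
[1.2.1] false OR true = true
[1.2.2] true AND true AND true = true
[1.2] true AND true = true
[1] true → true = true
[2.1.1.1.1.1] NOT true = false
[2.1.1.1.1] NOT false = true
[2.1.1.1.2.2] false → true (antecedent false ⇒ implication holds) = true
[2.1.1.1.2] false → true (antecedent false ⇒ implication holds) = true
[2.1.1.1.3.1] NOT true = false
[2.1.1.1.3.2] true OR false = true
[2.1.1.1.3] false → true (antecedent false ⇒ implication holds) = true
[2.1.1.1] true AND true AND true = true
[2.1.1] NOT true = false
[2.1] NOT false = true
[2] NOT true = false
[root] true OR false = true
Overall: true → accepted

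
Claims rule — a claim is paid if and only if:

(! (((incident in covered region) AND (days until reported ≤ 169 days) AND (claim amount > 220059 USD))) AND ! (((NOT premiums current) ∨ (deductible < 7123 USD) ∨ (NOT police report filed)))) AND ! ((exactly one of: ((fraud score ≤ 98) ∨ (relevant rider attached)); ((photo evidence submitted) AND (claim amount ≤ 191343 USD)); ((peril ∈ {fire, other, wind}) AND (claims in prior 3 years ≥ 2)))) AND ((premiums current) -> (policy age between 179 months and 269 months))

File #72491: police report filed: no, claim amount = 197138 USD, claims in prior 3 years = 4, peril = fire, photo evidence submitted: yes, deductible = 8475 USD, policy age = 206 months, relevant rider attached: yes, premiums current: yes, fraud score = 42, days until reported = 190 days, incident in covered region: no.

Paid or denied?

Atomic conditions:
  incident in covered region: no → false
  days until reported ≤ 169 days: 190 ≤ 169 is false
  claim amount > 220059 USD: 197138 > 220059 is false
  NOT premiums current: yes → false
  deductible < 7123 USD: 8475 < 7123 is false
  NOT police report filed: no → true
  fraud score ≤ 98: 42 ≤ 98 is true
  relevant rider attached: yes → true
  photo evidence submitted: yes → true
  claim amount ≤ 191343 USD: 197138 ≤ 191343 is false
  peril ∈ {fire, other, wind}: fire is in the set → true
  claims in prior 3 years ≥ 2: 4 ≥ 2 is true
  premiums current: yes → true
  policy age between 179 months and 269 months: 206 in [179, 269] is true
Combine:
[1.1.1] false AND false AND false = false
[1.1] NOT false = true
[1.2.1] false OR false OR true = true
[1.2] NOT true = false
[1] true AND false = false
[2.1.1] true OR true = true
[2.1.2] true AND false = false
[2.1.3] true AND true = true
[2.1] exactly-one(true, false, true) = false
[2] NOT false = true
[3] true → true = true
[root] false AND true AND true = false
Overall: false → denied

Denied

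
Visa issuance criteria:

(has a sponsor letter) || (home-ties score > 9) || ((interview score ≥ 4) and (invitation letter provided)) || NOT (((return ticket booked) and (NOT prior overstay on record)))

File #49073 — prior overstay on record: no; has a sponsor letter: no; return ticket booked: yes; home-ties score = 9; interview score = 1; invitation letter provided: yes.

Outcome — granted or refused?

Refused

Atomic conditions:
  has a sponsor letter: no → false
  home-ties score > 9: 9 > 9 is false
  interview score ≥ 4: 1 ≥ 4 is false
  invitation letter provided: yes → true
  return ticket booked: yes → true
  NOT prior overstay on record: no → true
Combine:
[3] false AND true = false
[4.1] true AND true = true
[4] NOT true = false
[root] false OR false OR false OR false = false
Overall: false → refused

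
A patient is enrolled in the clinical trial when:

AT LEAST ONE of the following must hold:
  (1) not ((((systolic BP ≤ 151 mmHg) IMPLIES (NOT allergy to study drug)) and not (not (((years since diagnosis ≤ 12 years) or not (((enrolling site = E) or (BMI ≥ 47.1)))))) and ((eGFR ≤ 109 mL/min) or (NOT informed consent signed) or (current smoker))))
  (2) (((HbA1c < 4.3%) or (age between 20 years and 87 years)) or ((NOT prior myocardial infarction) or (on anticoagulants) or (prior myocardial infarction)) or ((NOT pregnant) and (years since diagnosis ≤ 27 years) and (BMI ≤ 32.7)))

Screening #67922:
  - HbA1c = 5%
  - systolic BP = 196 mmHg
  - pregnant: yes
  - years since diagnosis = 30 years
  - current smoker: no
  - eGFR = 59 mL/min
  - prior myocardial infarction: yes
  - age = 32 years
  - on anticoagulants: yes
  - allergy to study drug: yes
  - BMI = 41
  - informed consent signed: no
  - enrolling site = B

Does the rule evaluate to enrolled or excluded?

Atomic conditions:
  systolic BP ≤ 151 mmHg: 196 ≤ 151 is false
  NOT allergy to study drug: yes → false
  years since diagnosis ≤ 12 years: 30 ≤ 12 is false
  enrolling site = E: B == E is false
  BMI ≥ 47.1: 41 ≥ 47.1 is false
  eGFR ≤ 109 mL/min: 59 ≤ 109 is true
  NOT informed consent signed: no → true
  current smoker: no → false
  HbA1c < 4.3%: 5 < 4.3 is false
  age between 20 years and 87 years: 32 in [20, 87] is true
  NOT prior myocardial infarction: yes → false
  on anticoagulants: yes → true
  prior myocardial infarction: yes → true
  NOT pregnant: yes → false
  years since diagnosis ≤ 27 years: 30 ≤ 27 is false
  BMI ≤ 32.7: 41 ≤ 32.7 is false
Combine:
[1.1.1] false → false (antecedent false ⇒ implication holds) = true
[1.1.2.1.1.2.1] false OR false = false
[1.1.2.1.1.2] NOT false = true
[1.1.2.1.1] false OR true = true
[1.1.2.1] NOT true = false
[1.1.2] NOT false = true
[1.1.3] true OR true OR false = true
[1.1] true AND true AND true = true
[1] NOT true = false
[2.1] false OR true = true
[2.2] false OR true OR true = true
[2.3] false AND false AND false = false
[2] true OR true OR false = true
[root] false OR true = true
Overall: true → enrolled

Enrolled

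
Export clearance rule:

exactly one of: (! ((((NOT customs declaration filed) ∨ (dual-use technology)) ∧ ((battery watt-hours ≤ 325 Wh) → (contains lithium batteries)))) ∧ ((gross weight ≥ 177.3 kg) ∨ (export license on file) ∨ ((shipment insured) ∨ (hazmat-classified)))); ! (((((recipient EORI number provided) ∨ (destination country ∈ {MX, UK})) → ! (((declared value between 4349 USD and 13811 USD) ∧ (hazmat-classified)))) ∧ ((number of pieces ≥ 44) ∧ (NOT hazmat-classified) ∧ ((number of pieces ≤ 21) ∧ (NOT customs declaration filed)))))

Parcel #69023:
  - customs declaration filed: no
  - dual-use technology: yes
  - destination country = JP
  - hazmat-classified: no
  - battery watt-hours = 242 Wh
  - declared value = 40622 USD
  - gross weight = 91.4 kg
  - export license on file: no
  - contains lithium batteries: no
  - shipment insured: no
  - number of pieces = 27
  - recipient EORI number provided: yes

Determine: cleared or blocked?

Atomic conditions:
  NOT customs declaration filed: no → true
  dual-use technology: yes → true
  battery watt-hours ≤ 325 Wh: 242 ≤ 325 is true
  contains lithium batteries: no → false
  gross weight ≥ 177.3 kg: 91.4 ≥ 177.3 is false
  export license on file: no → false
  shipment insured: no → false
  hazmat-classified: no → false
  recipient EORI number provided: yes → true
  destination country ∈ {MX, UK}: JP is not in the set → false
  declared value between 4349 USD and 13811 USD: 40622 in [4349, 13811] is false
  number of pieces ≥ 44: 27 ≥ 44 is false
  NOT hazmat-classified: no → true
  number of pieces ≤ 21: 27 ≤ 21 is false
Combine:
[1.1.1.1] true OR true = true
[1.1.1.2] true → false = false
[1.1.1] true AND false = false
[1.1] NOT false = true
[1.2.3] false OR false = false
[1.2] false OR false OR false = false
[1] true AND false = false
[2.1.1.1] true OR false = true
[2.1.1.2.1] false AND false = false
[2.1.1.2] NOT false = true
[2.1.1] true → true = true
[2.1.2.3] false AND true = false
[2.1.2] false AND true AND false = false
[2.1] true AND false = false
[2] NOT false = true
[root] exactly-one(false, true) = true
Overall: true → cleared

Cleared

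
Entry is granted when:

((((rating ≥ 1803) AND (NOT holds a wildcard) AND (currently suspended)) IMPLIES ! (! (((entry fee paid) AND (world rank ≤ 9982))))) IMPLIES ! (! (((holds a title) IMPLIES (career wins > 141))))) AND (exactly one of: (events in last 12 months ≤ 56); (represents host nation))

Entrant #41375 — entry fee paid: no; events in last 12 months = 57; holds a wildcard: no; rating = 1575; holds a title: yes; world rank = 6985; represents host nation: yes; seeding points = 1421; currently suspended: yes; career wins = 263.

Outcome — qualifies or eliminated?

Atomic conditions:
  rating ≥ 1803: 1575 ≥ 1803 is false
  NOT holds a wildcard: no → true
  currently suspended: yes → true
  entry fee paid: no → false
  world rank ≤ 9982: 6985 ≤ 9982 is true
  holds a title: yes → true
  career wins > 141: 263 > 141 is true
  events in last 12 months ≤ 56: 57 ≤ 56 is false
  represents host nation: yes → true
Combine:
[1.1.1] false AND true AND true = false
[1.1.2.1.1] false AND true = false
[1.1.2.1] NOT false = true
[1.1.2] NOT true = false
[1.1] false → false (antecedent false ⇒ implication holds) = true
[1.2.1.1] true → true = true
[1.2.1] NOT true = false
[1.2] NOT false = true
[1] true → true = true
[2] exactly-one(false, true) = true
[root] true AND true = true
Overall: true → qualifies

Qualifies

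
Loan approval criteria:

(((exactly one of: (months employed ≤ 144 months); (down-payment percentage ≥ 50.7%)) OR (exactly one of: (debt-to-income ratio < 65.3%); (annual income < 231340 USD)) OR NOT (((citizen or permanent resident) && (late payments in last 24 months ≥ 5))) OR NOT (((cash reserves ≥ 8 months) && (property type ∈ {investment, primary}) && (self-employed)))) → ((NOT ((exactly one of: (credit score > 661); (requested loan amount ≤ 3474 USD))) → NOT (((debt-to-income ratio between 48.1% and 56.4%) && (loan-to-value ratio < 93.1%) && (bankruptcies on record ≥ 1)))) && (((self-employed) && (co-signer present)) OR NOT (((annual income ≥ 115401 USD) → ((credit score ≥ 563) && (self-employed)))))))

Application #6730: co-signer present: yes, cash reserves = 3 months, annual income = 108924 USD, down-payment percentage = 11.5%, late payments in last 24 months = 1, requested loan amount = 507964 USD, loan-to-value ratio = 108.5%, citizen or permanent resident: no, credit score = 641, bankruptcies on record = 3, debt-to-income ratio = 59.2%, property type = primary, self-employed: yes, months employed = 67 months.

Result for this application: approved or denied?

Approved

Atomic conditions:
  months employed ≤ 144 months: 67 ≤ 144 is true
  down-payment percentage ≥ 50.7%: 11.5 ≥ 50.7 is false
  debt-to-income ratio < 65.3%: 59.2 < 65.3 is true
  annual income < 231340 USD: 108924 < 231340 is true
  citizen or permanent resident: no → false
  late payments in last 24 months ≥ 5: 1 ≥ 5 is false
  cash reserves ≥ 8 months: 3 ≥ 8 is false
  property type ∈ {investment, primary}: primary is in the set → true
  self-employed: yes → true
  credit score > 661: 641 > 661 is false
  requested loan amount ≤ 3474 USD: 507964 ≤ 3474 is false
  debt-to-income ratio between 48.1% and 56.4%: 59.2 in [48.1, 56.4] is false
  loan-to-value ratio < 93.1%: 108.5 < 93.1 is false
  bankruptcies on record ≥ 1: 3 ≥ 1 is true
  co-signer present: yes → true
  annual income ≥ 115401 USD: 108924 ≥ 115401 is false
  credit score ≥ 563: 641 ≥ 563 is true
Combine:
[1.1] exactly-one(true, false) = true
[1.2] exactly-one(true, true) = false
[1.3.1] false AND false = false
[1.3] NOT false = true
[1.4.1] false AND true AND true = false
[1.4] NOT false = true
[1] true OR false OR true OR true = true
[2.1.1.1] exactly-one(false, false) = false
[2.1.1] NOT false = true
[2.1.2.1] false AND false AND true = false
[2.1.2] NOT false = true
[2.1] true → true = true
[2.2.1] true AND true = true
[2.2.2.1.2] true AND true = true
[2.2.2.1] false → true (antecedent false ⇒ implication holds) = true
[2.2.2] NOT true = false
[2.2] true OR false = true
[2] true AND true = true
[root] true → true = true
Overall: true → approved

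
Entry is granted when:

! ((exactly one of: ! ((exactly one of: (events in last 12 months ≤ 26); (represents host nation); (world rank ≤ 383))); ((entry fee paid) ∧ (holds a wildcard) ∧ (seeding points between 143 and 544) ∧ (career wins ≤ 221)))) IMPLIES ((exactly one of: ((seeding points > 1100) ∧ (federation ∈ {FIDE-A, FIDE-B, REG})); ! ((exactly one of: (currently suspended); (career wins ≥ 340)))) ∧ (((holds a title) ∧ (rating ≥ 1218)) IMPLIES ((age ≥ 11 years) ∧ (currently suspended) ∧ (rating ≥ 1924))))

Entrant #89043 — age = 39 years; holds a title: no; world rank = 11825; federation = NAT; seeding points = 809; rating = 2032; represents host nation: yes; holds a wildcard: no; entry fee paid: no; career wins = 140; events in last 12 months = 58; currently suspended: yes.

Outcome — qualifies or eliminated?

Eliminated

Atomic conditions:
  events in last 12 months ≤ 26: 58 ≤ 26 is false
  represents host nation: yes → true
  world rank ≤ 383: 11825 ≤ 383 is false
  entry fee paid: no → false
  holds a wildcard: no → false
  seeding points between 143 and 544: 809 in [143, 544] is false
  career wins ≤ 221: 140 ≤ 221 is true
  seeding points > 1100: 809 > 1100 is false
  federation ∈ {FIDE-A, FIDE-B, REG}: NAT is not in the set → false
  currently suspended: yes → true
  career wins ≥ 340: 140 ≥ 340 is false
  holds a title: no → false
  rating ≥ 1218: 2032 ≥ 1218 is true
  age ≥ 11 years: 39 ≥ 11 is true
  rating ≥ 1924: 2032 ≥ 1924 is true
Combine:
[1.1.1.1] exactly-one(false, true, false) = true
[1.1.1] NOT true = false
[1.1.2] false AND false AND false AND true = false
[1.1] exactly-one(false, false) = false
[1] NOT false = true
[2.1.1] false AND false = false
[2.1.2.1] exactly-one(true, false) = true
[2.1.2] NOT true = false
[2.1] exactly-one(false, false) = false
[2.2.1] false AND true = false
[2.2.2] true AND true AND true = true
[2.2] false → true (antecedent false ⇒ implication holds) = true
[2] false AND true = false
[root] true → false = false
Overall: false → eliminated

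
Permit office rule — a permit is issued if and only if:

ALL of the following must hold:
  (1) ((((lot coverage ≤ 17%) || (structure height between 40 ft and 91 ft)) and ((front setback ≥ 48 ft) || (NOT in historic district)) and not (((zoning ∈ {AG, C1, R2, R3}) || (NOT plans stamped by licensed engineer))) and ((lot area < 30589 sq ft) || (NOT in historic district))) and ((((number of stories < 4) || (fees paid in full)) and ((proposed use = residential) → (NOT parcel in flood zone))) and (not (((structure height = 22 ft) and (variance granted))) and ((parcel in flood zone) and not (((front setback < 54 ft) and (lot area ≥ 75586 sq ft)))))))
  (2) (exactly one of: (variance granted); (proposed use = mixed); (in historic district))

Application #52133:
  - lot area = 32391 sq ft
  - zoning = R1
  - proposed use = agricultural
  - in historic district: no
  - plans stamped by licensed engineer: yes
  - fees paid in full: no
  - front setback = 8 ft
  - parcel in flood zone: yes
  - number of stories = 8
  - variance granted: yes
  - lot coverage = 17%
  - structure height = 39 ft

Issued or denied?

Atomic conditions:
  lot coverage ≤ 17%: 17 ≤ 17 is true
  structure height between 40 ft and 91 ft: 39 in [40, 91] is false
  front setback ≥ 48 ft: 8 ≥ 48 is false
  NOT in historic district: no → true
  zoning ∈ {AG, C1, R2, R3}: R1 is not in the set → false
  NOT plans stamped by licensed engineer: yes → false
  lot area < 30589 sq ft: 32391 < 30589 is false
  number of stories < 4: 8 < 4 is false
  fees paid in full: no → false
  proposed use = residential: agricultural == residential is false
  NOT parcel in flood zone: yes → false
  structure height = 22 ft: 39 == 22 is false
  variance granted: yes → true
  parcel in flood zone: yes → true
  front setback < 54 ft: 8 < 54 is true
  lot area ≥ 75586 sq ft: 32391 ≥ 75586 is false
  proposed use = mixed: agricultural == mixed is false
  in historic district: no → false
Combine:
[1.1.1] true OR false = true
[1.1.2] false OR true = true
[1.1.3.1] false OR false = false
[1.1.3] NOT false = true
[1.1.4] false OR true = true
[1.1] true AND true AND true AND true = true
[1.2.1.1] false OR false = false
[1.2.1.2] false → false (antecedent false ⇒ implication holds) = true
[1.2.1] false AND true = false
[1.2.2.1.1] false AND true = false
[1.2.2.1] NOT false = true
[1.2.2.2.2.1] true AND false = false
[1.2.2.2.2] NOT false = true
[1.2.2.2] true AND true = true
[1.2.2] true AND true = true
[1.2] false AND true = false
[1] true AND false = false
[2] exactly-one(true, false, false) = true
[root] false AND true = false
Overall: false → denied

Denied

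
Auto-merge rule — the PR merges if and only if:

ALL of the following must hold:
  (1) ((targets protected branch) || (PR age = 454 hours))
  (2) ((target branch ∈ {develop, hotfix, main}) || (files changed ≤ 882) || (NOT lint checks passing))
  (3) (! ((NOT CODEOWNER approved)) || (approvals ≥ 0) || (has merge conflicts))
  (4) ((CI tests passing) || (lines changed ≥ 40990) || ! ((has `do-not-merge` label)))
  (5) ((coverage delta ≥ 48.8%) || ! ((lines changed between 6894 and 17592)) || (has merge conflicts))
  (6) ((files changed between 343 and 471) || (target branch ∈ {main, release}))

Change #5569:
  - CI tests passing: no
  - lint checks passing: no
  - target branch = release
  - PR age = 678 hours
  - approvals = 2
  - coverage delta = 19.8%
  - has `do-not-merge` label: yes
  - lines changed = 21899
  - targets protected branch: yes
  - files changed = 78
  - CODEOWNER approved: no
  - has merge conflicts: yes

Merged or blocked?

Blocked

Atomic conditions:
  targets protected branch: yes → true
  PR age = 454 hours: 678 == 454 is false
  target branch ∈ {develop, hotfix, main}: release is not in the set → false
  files changed ≤ 882: 78 ≤ 882 is true
  NOT lint checks passing: no → true
  NOT CODEOWNER approved: no → true
  approvals ≥ 0: 2 ≥ 0 is true
  has merge conflicts: yes → true
  CI tests passing: no → false
  lines changed ≥ 40990: 21899 ≥ 40990 is false
  has `do-not-merge` label: yes → true
  coverage delta ≥ 48.8%: 19.8 ≥ 48.8 is false
  lines changed between 6894 and 17592: 21899 in [6894, 17592] is false
  files changed between 343 and 471: 78 in [343, 471] is false
  target branch ∈ {main, release}: release is in the set → true
Combine:
[1] true OR false = true
[2] false OR true OR true = true
[3.1] NOT true = false
[3] false OR true OR true = true
[4.3] NOT true = false
[4] false OR false OR false = false
[5.2] NOT false = true
[5] false OR true OR true = true
[6] false OR true = true
[root] true AND true AND true AND false AND true AND true = false
Overall: false → blocked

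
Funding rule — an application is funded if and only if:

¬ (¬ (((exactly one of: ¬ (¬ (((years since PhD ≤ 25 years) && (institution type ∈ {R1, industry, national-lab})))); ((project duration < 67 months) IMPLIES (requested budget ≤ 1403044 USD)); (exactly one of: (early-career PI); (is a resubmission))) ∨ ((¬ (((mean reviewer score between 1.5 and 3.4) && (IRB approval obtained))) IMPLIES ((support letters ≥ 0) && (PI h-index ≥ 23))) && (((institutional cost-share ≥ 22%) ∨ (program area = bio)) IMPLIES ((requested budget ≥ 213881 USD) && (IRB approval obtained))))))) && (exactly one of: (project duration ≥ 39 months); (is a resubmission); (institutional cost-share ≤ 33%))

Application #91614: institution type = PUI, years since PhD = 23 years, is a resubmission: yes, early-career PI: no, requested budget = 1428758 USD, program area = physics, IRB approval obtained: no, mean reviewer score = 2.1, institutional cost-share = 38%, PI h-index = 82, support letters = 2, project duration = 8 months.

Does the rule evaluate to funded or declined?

Atomic conditions:
  years since PhD ≤ 25 years: 23 ≤ 25 is true
  institution type ∈ {R1, industry, national-lab}: PUI is not in the set → false
  project duration < 67 months: 8 < 67 is true
  requested budget ≤ 1403044 USD: 1428758 ≤ 1403044 is false
  early-career PI: no → false
  is a resubmission: yes → true
  mean reviewer score between 1.5 and 3.4: 2.1 in [1.5, 3.4] is true
  IRB approval obtained: no → false
  support letters ≥ 0: 2 ≥ 0 is true
  PI h-index ≥ 23: 82 ≥ 23 is true
  institutional cost-share ≥ 22%: 38 ≥ 22 is true
  program area = bio: physics == bio is false
  requested budget ≥ 213881 USD: 1428758 ≥ 213881 is true
  project duration ≥ 39 months: 8 ≥ 39 is false
  institutional cost-share ≤ 33%: 38 ≤ 33 is false
Combine:
[1.1.1.1.1.1.1] true AND false = false
[1.1.1.1.1.1] NOT false = true
[1.1.1.1.1] NOT true = false
[1.1.1.1.2] true → false = false
[1.1.1.1.3] exactly-one(false, true) = true
[1.1.1.1] exactly-one(false, false, true) = true
[1.1.1.2.1.1.1] true AND false = false
[1.1.1.2.1.1] NOT false = true
[1.1.1.2.1.2] true AND true = true
[1.1.1.2.1] true → true = true
[1.1.1.2.2.1] true OR false = true
[1.1.1.2.2.2] true AND false = false
[1.1.1.2.2] true → false = false
[1.1.1.2] true AND false = false
[1.1.1] true OR false = true
[1.1] NOT true = false
[1] NOT false = true
[2] exactly-one(false, true, false) = true
[root] true AND true = true
Overall: true → funded

Funded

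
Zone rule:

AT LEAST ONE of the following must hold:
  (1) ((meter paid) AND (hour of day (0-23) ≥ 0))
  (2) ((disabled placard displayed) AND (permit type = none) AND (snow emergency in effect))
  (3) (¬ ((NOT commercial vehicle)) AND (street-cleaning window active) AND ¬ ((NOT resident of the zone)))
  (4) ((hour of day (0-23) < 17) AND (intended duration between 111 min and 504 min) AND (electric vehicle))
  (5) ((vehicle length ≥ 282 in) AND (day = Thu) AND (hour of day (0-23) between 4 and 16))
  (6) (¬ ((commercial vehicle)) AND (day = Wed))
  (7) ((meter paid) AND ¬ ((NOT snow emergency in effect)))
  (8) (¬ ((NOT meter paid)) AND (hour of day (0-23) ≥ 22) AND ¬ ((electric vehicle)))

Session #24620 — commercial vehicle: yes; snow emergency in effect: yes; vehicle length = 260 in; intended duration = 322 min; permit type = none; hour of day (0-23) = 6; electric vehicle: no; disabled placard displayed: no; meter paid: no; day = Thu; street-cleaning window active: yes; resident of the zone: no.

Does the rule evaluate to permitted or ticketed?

Ticketed

Atomic conditions:
  meter paid: no → false
  hour of day (0-23) ≥ 0: 6 ≥ 0 is true
  disabled placard displayed: no → false
  permit type = none: none == none is true
  snow emergency in effect: yes → true
  NOT commercial vehicle: yes → false
  street-cleaning window active: yes → true
  NOT resident of the zone: no → true
  hour of day (0-23) < 17: 6 < 17 is true
  intended duration between 111 min and 504 min: 322 in [111, 504] is true
  electric vehicle: no → false
  vehicle length ≥ 282 in: 260 ≥ 282 is false
  day = Thu: Thu == Thu is true
  hour of day (0-23) between 4 and 16: 6 in [4, 16] is true
  commercial vehicle: yes → true
  day = Wed: Thu == Wed is false
  NOT snow emergency in effect: yes → false
  NOT meter paid: no → true
  hour of day (0-23) ≥ 22: 6 ≥ 22 is false
Combine:
[1] false AND true = false
[2] false AND true AND true = false
[3.1] NOT false = true
[3.3] NOT true = false
[3] true AND true AND false = false
[4] true AND true AND false = false
[5] false AND true AND true = false
[6.1] NOT true = false
[6] false AND false = false
[7.2] NOT false = true
[7] false AND true = false
[8.1] NOT true = false
[8.3] NOT false = true
[8] false AND false AND true = false
[root] false OR false OR false OR false OR false OR false OR false OR false = false
Overall: false → ticketed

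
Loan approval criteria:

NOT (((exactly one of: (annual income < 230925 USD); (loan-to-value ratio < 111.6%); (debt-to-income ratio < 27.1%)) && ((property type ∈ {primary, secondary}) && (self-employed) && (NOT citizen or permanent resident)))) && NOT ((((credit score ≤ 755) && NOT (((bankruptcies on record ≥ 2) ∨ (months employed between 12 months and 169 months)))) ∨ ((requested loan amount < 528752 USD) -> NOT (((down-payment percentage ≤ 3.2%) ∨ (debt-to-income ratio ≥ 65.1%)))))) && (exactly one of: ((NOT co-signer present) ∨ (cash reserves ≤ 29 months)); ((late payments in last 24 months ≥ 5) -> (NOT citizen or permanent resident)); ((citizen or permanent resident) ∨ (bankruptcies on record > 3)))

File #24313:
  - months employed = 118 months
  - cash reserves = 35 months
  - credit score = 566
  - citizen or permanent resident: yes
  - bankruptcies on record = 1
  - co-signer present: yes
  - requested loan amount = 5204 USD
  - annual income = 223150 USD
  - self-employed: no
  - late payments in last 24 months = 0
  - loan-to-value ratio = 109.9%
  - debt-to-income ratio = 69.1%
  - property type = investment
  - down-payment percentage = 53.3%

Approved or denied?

Atomic conditions:
  annual income < 230925 USD: 223150 < 230925 is true
  loan-to-value ratio < 111.6%: 109.9 < 111.6 is true
  debt-to-income ratio < 27.1%: 69.1 < 27.1 is false
  property type ∈ {primary, secondary}: investment is not in the set → false
  self-employed: no → false
  NOT citizen or permanent resident: yes → false
  credit score ≤ 755: 566 ≤ 755 is true
  bankruptcies on record ≥ 2: 1 ≥ 2 is false
  months employed between 12 months and 169 months: 118 in [12, 169] is true
  requested loan amount < 528752 USD: 5204 < 528752 is true
  down-payment percentage ≤ 3.2%: 53.3 ≤ 3.2 is false
  debt-to-income ratio ≥ 65.1%: 69.1 ≥ 65.1 is true
  NOT co-signer present: yes → false
  cash reserves ≤ 29 months: 35 ≤ 29 is false
  late payments in last 24 months ≥ 5: 0 ≥ 5 is false
  citizen or permanent resident: yes → true
  bankruptcies on record > 3: 1 > 3 is false
Combine:
[1.1.1] exactly-one(true, true, false) = false
[1.1.2] false AND false AND false = false
[1.1] false AND false = false
[1] NOT false = true
[2.1.1.2.1] false OR true = true
[2.1.1.2] NOT true = false
[2.1.1] true AND false = false
[2.1.2.2.1] false OR true = true
[2.1.2.2] NOT true = false
[2.1.2] true → false = false
[2.1] false OR false = false
[2] NOT false = true
[3.1] false OR false = false
[3.2] false → false (antecedent false ⇒ implication holds) = true
[3.3] true OR false = true
[3] exactly-one(false, true, true) = false
[root] true AND true AND false = false
Overall: false → denied

Denied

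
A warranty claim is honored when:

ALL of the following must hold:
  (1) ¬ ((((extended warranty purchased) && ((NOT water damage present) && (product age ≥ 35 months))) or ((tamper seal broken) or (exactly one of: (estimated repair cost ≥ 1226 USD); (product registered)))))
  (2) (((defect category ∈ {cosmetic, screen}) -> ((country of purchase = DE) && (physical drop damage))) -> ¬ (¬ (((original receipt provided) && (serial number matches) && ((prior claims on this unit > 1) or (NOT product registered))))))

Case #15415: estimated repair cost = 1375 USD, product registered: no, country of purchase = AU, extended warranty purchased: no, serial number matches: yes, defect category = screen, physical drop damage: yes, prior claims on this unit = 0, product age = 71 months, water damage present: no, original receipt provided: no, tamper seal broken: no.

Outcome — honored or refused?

Atomic conditions:
  extended warranty purchased: no → false
  NOT water damage present: no → true
  product age ≥ 35 months: 71 ≥ 35 is true
  tamper seal broken: no → false
  estimated repair cost ≥ 1226 USD: 1375 ≥ 1226 is true
  product registered: no → false
  defect category ∈ {cosmetic, screen}: screen is in the set → true
  country of purchase = DE: AU == DE is false
  physical drop damage: yes → true
  original receipt provided: no → false
  serial number matches: yes → true
  prior claims on this unit > 1: 0 > 1 is false
  NOT product registered: no → true
Combine:
[1.1.1.2] true AND true = true
[1.1.1] false AND true = false
[1.1.2.2] exactly-one(true, false) = true
[1.1.2] false OR true = true
[1.1] false OR true = true
[1] NOT true = false
[2.1.2] false AND true = false
[2.1] true → false = false
[2.2.1.1.3] false OR true = true
[2.2.1.1] false AND true AND true = false
[2.2.1] NOT false = true
[2.2] NOT true = false
[2] false → false (antecedent false ⇒ implication holds) = true
[root] false AND true = false
Overall: false → refused

Refused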